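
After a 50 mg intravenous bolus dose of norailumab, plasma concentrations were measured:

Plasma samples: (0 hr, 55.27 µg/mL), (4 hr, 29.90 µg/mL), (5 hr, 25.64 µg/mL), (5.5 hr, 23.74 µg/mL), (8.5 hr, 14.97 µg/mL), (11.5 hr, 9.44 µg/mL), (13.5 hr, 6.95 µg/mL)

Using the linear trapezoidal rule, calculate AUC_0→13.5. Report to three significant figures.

Trapezoidal AUC_0→13.5:
  [0→4]: (55.27+29.90)/2 × 4 = 170.34
  [4→5]: (29.90+25.64)/2 × 1 = 27.77
  [5→5.5]: (25.64+23.74)/2 × 0.5 = 12.345
  [5.5→8.5]: (23.74+14.97)/2 × 3 = 58.065
  [8.5→11.5]: (14.97+9.44)/2 × 3 = 36.615
  [11.5→13.5]: (9.44+6.95)/2 × 2 = 16.39
  Sum = 321.525 µg/mL·hr

AUC = 322 µg/mL·hr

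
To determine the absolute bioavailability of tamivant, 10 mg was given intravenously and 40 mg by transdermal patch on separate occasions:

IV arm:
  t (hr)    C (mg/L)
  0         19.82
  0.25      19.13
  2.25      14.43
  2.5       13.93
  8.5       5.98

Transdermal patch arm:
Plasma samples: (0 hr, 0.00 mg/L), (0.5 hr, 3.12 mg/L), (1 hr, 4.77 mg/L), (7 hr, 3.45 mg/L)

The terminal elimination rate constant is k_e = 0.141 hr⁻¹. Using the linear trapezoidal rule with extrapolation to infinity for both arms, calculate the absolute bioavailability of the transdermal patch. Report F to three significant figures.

Trapezoidal AUC_0→8.5 (IV):
  [0→0.25]: (19.82+19.13)/2 × 0.25 = 4.86875
  [0.25→2.25]: (19.13+14.43)/2 × 2 = 33.56
  [2.25→2.5]: (14.43+13.93)/2 × 0.25 = 3.545
  [2.5→8.5]: (13.93+5.98)/2 × 6 = 59.73
  Sum = 101.70375 mg/L·hr
IV tail: 5.98/0.141 = 42.411; AUC_iv,0→∞ = 101.70375 + 42.411 = 144.11475 mg/L·hr
Trapezoidal AUC_0→7 (transdermal patch):
  [0→0.5]: (0.00+3.12)/2 × 0.5 = 0.78
  [0.5→1]: (3.12+4.77)/2 × 0.5 = 1.9725
  [1→7]: (4.77+3.45)/2 × 6 = 24.66
  Sum = 27.4125 mg/L·hr
transdermal patch tail: 3.45/0.141 = 24.468; AUC_ev,0→∞ = 27.4125 + 24.468 = 51.8805 mg/L·hr
F = (AUC_ev/D_ev)/(AUC_iv/D_iv) = (51.8805/40)/(144.11475/10) = 1.2970125/14.411475 = 0.0900

F = 0.0900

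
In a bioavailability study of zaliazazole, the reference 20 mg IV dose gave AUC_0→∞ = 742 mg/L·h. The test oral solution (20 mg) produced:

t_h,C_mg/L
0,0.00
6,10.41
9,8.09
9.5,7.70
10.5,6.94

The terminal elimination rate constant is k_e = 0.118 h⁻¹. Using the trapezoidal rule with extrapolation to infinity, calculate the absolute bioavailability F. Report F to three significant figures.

Trapezoidal AUC_0→10.5 (oral solution):
  [0→6]: (0.00+10.41)/2 × 6 = 31.23
  [6→9]: (10.41+8.09)/2 × 3 = 27.75
  [9→9.5]: (8.09+7.70)/2 × 0.5 = 3.9475
  [9.5→10.5]: (7.70+6.94)/2 × 1 = 7.32
  Sum = 70.2475 mg/L·h
Tail: C_last/k_e = 6.94/0.118 = 58.814
AUC_0→∞ (oral solution) = 70.2475 + 58.814 = 129.0615 mg/L·h
F = (AUC_ev/D_ev)/(AUC_iv/D_iv) = (129.0615/20)/(742/20) = 6.453075/37.1 = 0.1739

F = 0.174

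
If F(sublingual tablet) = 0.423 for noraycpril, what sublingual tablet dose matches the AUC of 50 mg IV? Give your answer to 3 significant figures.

For equal systemic exposure: F × D_ev = D_iv
D_ev = D_iv / F = 50 / 0.423 = 118.203 mg

D_sublingual = 118 mg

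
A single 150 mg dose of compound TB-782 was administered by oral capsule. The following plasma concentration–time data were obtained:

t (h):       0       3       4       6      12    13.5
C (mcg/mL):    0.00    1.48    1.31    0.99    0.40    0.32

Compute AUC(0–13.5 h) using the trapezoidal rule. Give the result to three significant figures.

Trapezoidal AUC_0→13.5:
  [0→3]: (0.00+1.48)/2 × 3 = 2.22
  [3→4]: (1.48+1.31)/2 × 1 = 1.395
  [4→6]: (1.31+0.99)/2 × 2 = 2.3
  [6→12]: (0.99+0.40)/2 × 6 = 4.17
  [12→13.5]: (0.40+0.32)/2 × 1.5 = 0.54
  Sum = 10.625 mcg/mL·h

AUC = 10.6 mcg/mL·h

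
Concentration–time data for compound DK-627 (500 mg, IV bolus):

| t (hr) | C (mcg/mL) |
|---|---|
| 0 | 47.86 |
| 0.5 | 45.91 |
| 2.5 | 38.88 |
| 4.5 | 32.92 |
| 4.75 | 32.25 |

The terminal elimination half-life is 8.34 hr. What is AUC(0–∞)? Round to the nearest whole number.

Trapezoidal AUC_0→4.75:
  [0→0.5]: (47.86+45.91)/2 × 0.5 = 23.4425
  [0.5→2.5]: (45.91+38.88)/2 × 2 = 84.79
  [2.5→4.5]: (38.88+32.92)/2 × 2 = 71.8
  [4.5→4.75]: (32.92+32.25)/2 × 0.25 = 8.14625
  Sum = 188.17875 mcg/mL·hr
k_e = ln2 / t½ = 0.693147 / 8.34 = 0.0831 hr^-1
Extrapolated tail: C_last / k_e = 32.25 / 0.0831 = 388.087
AUC_0→∞ = 188.17875 + 388.087 = 576.26575 mcg/mL·hr

AUC = 576 mcg/mL·hr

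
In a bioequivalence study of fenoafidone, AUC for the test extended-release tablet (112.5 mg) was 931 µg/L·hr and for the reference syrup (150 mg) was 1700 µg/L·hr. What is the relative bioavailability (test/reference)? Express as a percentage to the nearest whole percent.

F_rel = 73%

F_rel = (AUC_test/D_test) / (AUC_ref/D_ref)
      = (931/112.5) / (1700/150)
      = 8.27556 / 11.3333 = 0.7302 = 73.02%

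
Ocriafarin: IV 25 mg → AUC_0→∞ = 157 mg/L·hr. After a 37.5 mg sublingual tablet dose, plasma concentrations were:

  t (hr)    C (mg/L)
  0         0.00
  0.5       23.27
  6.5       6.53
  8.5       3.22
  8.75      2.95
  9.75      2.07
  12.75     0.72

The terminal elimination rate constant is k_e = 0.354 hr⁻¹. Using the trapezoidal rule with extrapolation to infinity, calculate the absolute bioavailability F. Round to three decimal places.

Trapezoidal AUC_0→12.75 (sublingual tablet):
  [0→0.5]: (0.00+23.27)/2 × 0.5 = 5.8175
  [0.5→6.5]: (23.27+6.53)/2 × 6 = 89.4
  [6.5→8.5]: (6.53+3.22)/2 × 2 = 9.75
  [8.5→8.75]: (3.22+2.95)/2 × 0.25 = 0.77125
  [8.75→9.75]: (2.95+2.07)/2 × 1 = 2.51
  [9.75→12.75]: (2.07+0.72)/2 × 3 = 4.185
  Sum = 112.43375 mg/L·hr
Tail: C_last/k_e = 0.72/0.354 = 2.034
AUC_0→∞ (sublingual tablet) = 112.43375 + 2.034 = 114.46775 mg/L·hr
F = (AUC_ev/D_ev)/(AUC_iv/D_iv) = (114.46775/37.5)/(157/25) = 3.05247/6.28 = 0.4861

F = 0.486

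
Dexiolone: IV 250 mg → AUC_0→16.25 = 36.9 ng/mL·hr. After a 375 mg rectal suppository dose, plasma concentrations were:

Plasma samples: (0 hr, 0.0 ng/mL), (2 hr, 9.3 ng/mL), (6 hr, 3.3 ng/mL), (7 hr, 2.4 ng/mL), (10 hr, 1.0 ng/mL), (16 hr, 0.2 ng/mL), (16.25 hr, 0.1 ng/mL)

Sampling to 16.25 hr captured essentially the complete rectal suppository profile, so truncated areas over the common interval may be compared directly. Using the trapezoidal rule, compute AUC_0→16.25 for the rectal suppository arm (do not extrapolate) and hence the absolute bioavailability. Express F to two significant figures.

F = 0.83

Trapezoidal AUC_0→16.25 (rectal suppository):
  [0→2]: (0.0+9.3)/2 × 2 = 9.3
  [2→6]: (9.3+3.3)/2 × 4 = 25.2
  [6→7]: (3.3+2.4)/2 × 1 = 2.85
  [7→10]: (2.4+1.0)/2 × 3 = 5.1
  [10→16]: (1.0+0.2)/2 × 6 = 3.6
  [16→16.25]: (0.2+0.1)/2 × 0.25 = 0.0375
  Sum = 46.0875 ng/mL·hr
F = (AUC_ev/D_ev)/(AUC_iv/D_iv) = (46.0875/375)/(36.9/250) = 0.1229/0.1476 = 0.8327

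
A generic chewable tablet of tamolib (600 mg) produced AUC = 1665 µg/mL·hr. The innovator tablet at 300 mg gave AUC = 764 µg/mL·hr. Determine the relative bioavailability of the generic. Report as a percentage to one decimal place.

F_rel = (AUC_test/D_test) / (AUC_ref/D_ref)
      = (1665/600) / (764/300)
      = 2.775 / 2.54667 = 1.0897 = 108.97%

F_rel = 109.0%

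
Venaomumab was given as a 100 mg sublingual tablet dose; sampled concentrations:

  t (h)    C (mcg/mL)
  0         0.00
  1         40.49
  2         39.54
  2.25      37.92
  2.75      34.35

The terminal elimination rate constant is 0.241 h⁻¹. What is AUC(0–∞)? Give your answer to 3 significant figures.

AUC = 231 mcg/mL·h

Trapezoidal AUC_0→2.75:
  [0→1]: (0.00+40.49)/2 × 1 = 20.245
  [1→2]: (40.49+39.54)/2 × 1 = 40.015
  [2→2.25]: (39.54+37.92)/2 × 0.25 = 9.6825
  [2.25→2.75]: (37.92+34.35)/2 × 0.5 = 18.0675
  Sum = 88.01 mcg/mL·h
Extrapolated tail: C_last / k_e = 34.35 / 0.241 = 142.531
AUC_0→∞ = 88.01 + 142.531 = 230.541 mcg/mL·h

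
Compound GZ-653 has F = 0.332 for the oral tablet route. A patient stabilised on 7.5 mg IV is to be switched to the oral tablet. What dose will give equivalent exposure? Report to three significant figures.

D_oral = 22.6 mg

For equal systemic exposure: F × D_ev = D_iv
D_ev = D_iv / F = 7.5 / 0.332 = 22.5904 mg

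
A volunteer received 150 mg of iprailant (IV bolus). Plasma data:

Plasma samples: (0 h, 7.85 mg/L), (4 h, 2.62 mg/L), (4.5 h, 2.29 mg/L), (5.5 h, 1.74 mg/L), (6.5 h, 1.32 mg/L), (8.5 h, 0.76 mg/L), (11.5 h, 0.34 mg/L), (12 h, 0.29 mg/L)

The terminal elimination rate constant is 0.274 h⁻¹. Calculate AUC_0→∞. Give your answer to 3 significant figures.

Trapezoidal AUC_0→12:
  [0→4]: (7.85+2.62)/2 × 4 = 20.94
  [4→4.5]: (2.62+2.29)/2 × 0.5 = 1.2275
  [4.5→5.5]: (2.29+1.74)/2 × 1 = 2.015
  [5.5→6.5]: (1.74+1.32)/2 × 1 = 1.53
  [6.5→8.5]: (1.32+0.76)/2 × 2 = 2.08
  [8.5→11.5]: (0.76+0.34)/2 × 3 = 1.65
  [11.5→12]: (0.34+0.29)/2 × 0.5 = 0.1575
  Sum = 29.6 mg/L·h
Extrapolated tail: C_last / k_e = 0.29 / 0.274 = 1.058
AUC_0→∞ = 29.6 + 1.058 = 30.658 mg/L·h

AUC = 30.7 mg/L·h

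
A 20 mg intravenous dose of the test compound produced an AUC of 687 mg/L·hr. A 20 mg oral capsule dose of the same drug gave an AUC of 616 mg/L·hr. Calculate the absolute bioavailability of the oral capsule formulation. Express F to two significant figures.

F = (AUC_ev / D_ev) / (AUC_iv / D_iv)
  = (616/20) / (687/20)
  = 30.8 / 34.35 = 0.8967

F = 0.90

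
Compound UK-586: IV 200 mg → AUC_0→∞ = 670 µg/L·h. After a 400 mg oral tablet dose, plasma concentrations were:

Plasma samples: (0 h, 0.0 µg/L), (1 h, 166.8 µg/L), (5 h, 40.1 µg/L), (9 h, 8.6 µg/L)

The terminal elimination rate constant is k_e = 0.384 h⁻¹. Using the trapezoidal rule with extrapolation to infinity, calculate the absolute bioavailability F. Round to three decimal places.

Trapezoidal AUC_0→9 (oral tablet):
  [0→1]: (0.0+166.8)/2 × 1 = 83.4
  [1→5]: (166.8+40.1)/2 × 4 = 413.8
  [5→9]: (40.1+8.6)/2 × 4 = 97.4
  Sum = 594.6 µg/L·h
Tail: C_last/k_e = 8.6/0.384 = 22.396
AUC_0→∞ (oral tablet) = 594.6 + 22.396 = 616.996 µg/L·h
F = (AUC_ev/D_ev)/(AUC_iv/D_iv) = (616.996/400)/(670/200) = 1.54249/3.35 = 0.4604

F = 0.460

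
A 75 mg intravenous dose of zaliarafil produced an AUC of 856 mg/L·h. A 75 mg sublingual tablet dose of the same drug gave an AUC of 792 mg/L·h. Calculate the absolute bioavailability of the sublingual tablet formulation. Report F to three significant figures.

F = 0.925

F = (AUC_ev / D_ev) / (AUC_iv / D_iv)
  = (792/75) / (856/75)
  = 10.56 / 11.4133 = 0.9252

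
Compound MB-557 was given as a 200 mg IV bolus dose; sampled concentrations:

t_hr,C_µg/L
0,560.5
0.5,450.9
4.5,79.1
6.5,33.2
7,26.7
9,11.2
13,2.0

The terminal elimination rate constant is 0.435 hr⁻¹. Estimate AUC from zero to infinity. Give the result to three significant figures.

Trapezoidal AUC_0→13:
  [0→0.5]: (560.5+450.9)/2 × 0.5 = 252.85
  [0.5→4.5]: (450.9+79.1)/2 × 4 = 1060.0
  [4.5→6.5]: (79.1+33.2)/2 × 2 = 112.3
  [6.5→7]: (33.2+26.7)/2 × 0.5 = 14.975
  [7→9]: (26.7+11.2)/2 × 2 = 37.9
  [9→13]: (11.2+2.0)/2 × 4 = 26.4
  Sum = 1504.425 µg/L·hr
Extrapolated tail: C_last / k_e = 2.0 / 0.435 = 4.598
AUC_0→∞ = 1504.425 + 4.598 = 1509.023 µg/L·hr

AUC = 1510 µg/L·hr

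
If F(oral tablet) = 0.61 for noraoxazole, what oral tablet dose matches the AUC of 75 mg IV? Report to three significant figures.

For equal systemic exposure: F × D_ev = D_iv
D_ev = D_iv / F = 75 / 0.61 = 122.951 mg

D_oral = 123 mg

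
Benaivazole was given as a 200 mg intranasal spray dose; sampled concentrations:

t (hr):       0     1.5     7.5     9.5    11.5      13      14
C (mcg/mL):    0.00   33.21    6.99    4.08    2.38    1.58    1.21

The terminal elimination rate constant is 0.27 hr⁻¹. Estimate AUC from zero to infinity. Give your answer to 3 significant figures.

AUC = 172 mcg/mL·hr

Trapezoidal AUC_0→14:
  [0→1.5]: (0.00+33.21)/2 × 1.5 = 24.9075
  [1.5→7.5]: (33.21+6.99)/2 × 6 = 120.6
  [7.5→9.5]: (6.99+4.08)/2 × 2 = 11.07
  [9.5→11.5]: (4.08+2.38)/2 × 2 = 6.46
  [11.5→13]: (2.38+1.58)/2 × 1.5 = 2.97
  [13→14]: (1.58+1.21)/2 × 1 = 1.395
  Sum = 167.4025 mcg/mL·hr
Extrapolated tail: C_last / k_e = 1.21 / 0.27 = 4.481
AUC_0→∞ = 167.4025 + 4.481 = 171.8835 mcg/mL·hr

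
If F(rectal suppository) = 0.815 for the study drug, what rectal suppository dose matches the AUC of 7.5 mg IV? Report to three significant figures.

D_rectal = 9.20 mg

For equal systemic exposure: F × D_ev = D_iv
D_ev = D_iv / F = 7.5 / 0.815 = 9.20245 mg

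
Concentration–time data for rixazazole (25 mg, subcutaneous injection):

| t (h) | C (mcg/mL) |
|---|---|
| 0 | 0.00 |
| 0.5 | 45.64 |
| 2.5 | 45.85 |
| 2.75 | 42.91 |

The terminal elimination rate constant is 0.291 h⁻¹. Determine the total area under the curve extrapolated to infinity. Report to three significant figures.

AUC = 261 mcg/mL·h

Trapezoidal AUC_0→2.75:
  [0→0.5]: (0.00+45.64)/2 × 0.5 = 11.41
  [0.5→2.5]: (45.64+45.85)/2 × 2 = 91.49
  [2.5→2.75]: (45.85+42.91)/2 × 0.25 = 11.095
  Sum = 113.995 mcg/mL·h
Extrapolated tail: C_last / k_e = 42.91 / 0.291 = 147.457
AUC_0→∞ = 113.995 + 147.457 = 261.452 mcg/mL·h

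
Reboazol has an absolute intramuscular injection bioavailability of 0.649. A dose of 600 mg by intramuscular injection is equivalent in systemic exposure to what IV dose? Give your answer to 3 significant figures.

Systemic exposure from an extravascular dose = F × D_ev, so the equivalent IV dose is F × D_ev.
D_iv = F × D_ev = 0.649 × 600 = 389.4 mg

D_iv = 389 mg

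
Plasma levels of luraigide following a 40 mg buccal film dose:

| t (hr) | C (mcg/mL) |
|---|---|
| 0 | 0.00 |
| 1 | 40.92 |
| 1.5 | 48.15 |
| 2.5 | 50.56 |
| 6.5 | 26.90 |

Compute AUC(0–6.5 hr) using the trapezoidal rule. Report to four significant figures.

Trapezoidal AUC_0→6.5:
  [0→1]: (0.00+40.92)/2 × 1 = 20.46
  [1→1.5]: (40.92+48.15)/2 × 0.5 = 22.2675
  [1.5→2.5]: (48.15+50.56)/2 × 1 = 49.355
  [2.5→6.5]: (50.56+26.90)/2 × 4 = 154.92
  Sum = 247.0025 mcg/mL·hr

AUC = 247.0 mcg/mL·hr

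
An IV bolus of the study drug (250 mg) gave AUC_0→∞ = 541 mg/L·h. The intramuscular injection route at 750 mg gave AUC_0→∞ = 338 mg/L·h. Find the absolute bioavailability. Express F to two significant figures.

F = 0.21

F = (AUC_ev / D_ev) / (AUC_iv / D_iv)
  = (338/750) / (541/250)
  = 0.450667 / 2.164 = 0.2083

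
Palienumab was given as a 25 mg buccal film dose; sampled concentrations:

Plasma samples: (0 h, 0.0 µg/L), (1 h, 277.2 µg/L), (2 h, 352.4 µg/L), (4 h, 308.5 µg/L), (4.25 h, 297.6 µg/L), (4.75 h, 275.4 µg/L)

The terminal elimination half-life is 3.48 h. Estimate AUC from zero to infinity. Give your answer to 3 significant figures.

AUC = 2720 µg/L·h

Trapezoidal AUC_0→4.75:
  [0→1]: (0.0+277.2)/2 × 1 = 138.6
  [1→2]: (277.2+352.4)/2 × 1 = 314.8
  [2→4]: (352.4+308.5)/2 × 2 = 660.9
  [4→4.25]: (308.5+297.6)/2 × 0.25 = 75.7625
  [4.25→4.75]: (297.6+275.4)/2 × 0.5 = 143.25
  Sum = 1333.3125 µg/L·h
k_e = ln2 / t½ = 0.693147 / 3.48 = 0.1992 h^-1
Extrapolated tail: C_last / k_e = 275.4 / 0.1992 = 1382.530
AUC_0→∞ = 1333.3125 + 1382.530 = 2715.8425 µg/L·h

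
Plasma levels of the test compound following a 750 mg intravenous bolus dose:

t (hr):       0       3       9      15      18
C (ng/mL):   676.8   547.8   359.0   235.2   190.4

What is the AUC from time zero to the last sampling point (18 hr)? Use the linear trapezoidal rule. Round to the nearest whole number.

AUC = 6978 ng/mL·hr

Trapezoidal AUC_0→18:
  [0→3]: (676.8+547.8)/2 × 3 = 1836.9
  [3→9]: (547.8+359.0)/2 × 6 = 2720.4
  [9→15]: (359.0+235.2)/2 × 6 = 1782.6
  [15→18]: (235.2+190.4)/2 × 3 = 638.4
  Sum = 6978.3 ng/mL·hr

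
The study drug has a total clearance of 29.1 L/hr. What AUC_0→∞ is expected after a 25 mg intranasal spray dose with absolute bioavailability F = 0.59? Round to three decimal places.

AUC_0→∞ = F × Dose / CL
        = 0.59 × 25 / 29.1 = 0.506873 mg/L·hr

AUC = 0.507 mg/L·hr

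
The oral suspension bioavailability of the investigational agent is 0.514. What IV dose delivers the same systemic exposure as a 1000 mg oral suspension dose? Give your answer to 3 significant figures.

Systemic exposure from an extravascular dose = F × D_ev, so the equivalent IV dose is F × D_ev.
D_iv = F × D_ev = 0.514 × 1000 = 514 mg

D_iv = 514 mg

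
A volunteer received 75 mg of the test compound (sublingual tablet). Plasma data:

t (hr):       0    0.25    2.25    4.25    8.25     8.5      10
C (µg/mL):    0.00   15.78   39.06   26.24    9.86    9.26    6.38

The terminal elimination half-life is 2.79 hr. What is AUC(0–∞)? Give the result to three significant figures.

AUC = 234 µg/mL·hr

Trapezoidal AUC_0→10:
  [0→0.25]: (0.00+15.78)/2 × 0.25 = 1.9725
  [0.25→2.25]: (15.78+39.06)/2 × 2 = 54.84
  [2.25→4.25]: (39.06+26.24)/2 × 2 = 65.3
  [4.25→8.25]: (26.24+9.86)/2 × 4 = 72.2
  [8.25→8.5]: (9.86+9.26)/2 × 0.25 = 2.39
  [8.5→10]: (9.26+6.38)/2 × 1.5 = 11.73
  Sum = 208.4325 µg/mL·hr
k_e = ln2 / t½ = 0.693147 / 2.79 = 0.2484 hr^-1
Extrapolated tail: C_last / k_e = 6.38 / 0.2484 = 25.684
AUC_0→∞ = 208.4325 + 25.684 = 234.1165 µg/mL·hr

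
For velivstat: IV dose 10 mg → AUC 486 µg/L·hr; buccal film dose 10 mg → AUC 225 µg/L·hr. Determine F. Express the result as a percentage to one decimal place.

F = (AUC_ev / D_ev) / (AUC_iv / D_iv)
  = (225/10) / (486/10)
  = 22.5 / 48.6 = 0.4630
  = 46.30%

F = 46.3%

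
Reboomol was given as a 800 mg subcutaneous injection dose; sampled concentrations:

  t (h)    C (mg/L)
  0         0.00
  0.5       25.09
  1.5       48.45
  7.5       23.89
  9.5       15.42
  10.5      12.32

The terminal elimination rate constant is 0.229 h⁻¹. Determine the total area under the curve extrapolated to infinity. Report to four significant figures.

AUC = 367.0 mg/L·h

Trapezoidal AUC_0→10.5:
  [0→0.5]: (0.00+25.09)/2 × 0.5 = 6.2725
  [0.5→1.5]: (25.09+48.45)/2 × 1 = 36.77
  [1.5→7.5]: (48.45+23.89)/2 × 6 = 217.02
  [7.5→9.5]: (23.89+15.42)/2 × 2 = 39.31
  [9.5→10.5]: (15.42+12.32)/2 × 1 = 13.87
  Sum = 313.2425 mg/L·h
Extrapolated tail: C_last / k_e = 12.32 / 0.229 = 53.799
AUC_0→∞ = 313.2425 + 53.799 = 367.0415 mg/L·h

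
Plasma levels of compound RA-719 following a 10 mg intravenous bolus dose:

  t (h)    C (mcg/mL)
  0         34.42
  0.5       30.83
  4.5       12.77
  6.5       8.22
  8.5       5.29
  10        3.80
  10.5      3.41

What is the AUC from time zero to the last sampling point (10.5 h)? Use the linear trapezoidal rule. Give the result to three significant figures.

Trapezoidal AUC_0→10.5:
  [0→0.5]: (34.42+30.83)/2 × 0.5 = 16.3125
  [0.5→4.5]: (30.83+12.77)/2 × 4 = 87.2
  [4.5→6.5]: (12.77+8.22)/2 × 2 = 20.99
  [6.5→8.5]: (8.22+5.29)/2 × 2 = 13.51
  [8.5→10]: (5.29+3.80)/2 × 1.5 = 6.8175
  [10→10.5]: (3.80+3.41)/2 × 0.5 = 1.8025
  Sum = 146.6325 mcg/mL·h

AUC = 147 mcg/mL·h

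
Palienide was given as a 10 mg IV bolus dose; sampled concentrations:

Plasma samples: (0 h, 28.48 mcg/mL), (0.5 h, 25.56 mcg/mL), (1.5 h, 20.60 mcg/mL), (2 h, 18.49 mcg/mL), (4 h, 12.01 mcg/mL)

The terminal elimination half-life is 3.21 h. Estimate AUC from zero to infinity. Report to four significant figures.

Trapezoidal AUC_0→4:
  [0→0.5]: (28.48+25.56)/2 × 0.5 = 13.51
  [0.5→1.5]: (25.56+20.60)/2 × 1 = 23.08
  [1.5→2]: (20.60+18.49)/2 × 0.5 = 9.7725
  [2→4]: (18.49+12.01)/2 × 2 = 30.5
  Sum = 76.8625 mcg/mL·h
k_e = ln2 / t½ = 0.693147 / 3.21 = 0.2159 h^-1
Extrapolated tail: C_last / k_e = 12.01 / 0.2159 = 55.628
AUC_0→∞ = 76.8625 + 55.628 = 132.4905 mcg/mL·h

AUC = 132.5 mcg/mL·h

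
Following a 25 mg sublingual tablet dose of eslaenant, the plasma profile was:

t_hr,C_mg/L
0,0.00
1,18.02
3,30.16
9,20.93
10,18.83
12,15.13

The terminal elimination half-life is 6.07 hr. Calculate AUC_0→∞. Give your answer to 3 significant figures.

Trapezoidal AUC_0→12:
  [0→1]: (0.00+18.02)/2 × 1 = 9.01
  [1→3]: (18.02+30.16)/2 × 2 = 48.18
  [3→9]: (30.16+20.93)/2 × 6 = 153.27
  [9→10]: (20.93+18.83)/2 × 1 = 19.88
  [10→12]: (18.83+15.13)/2 × 2 = 33.96
  Sum = 264.3 mg/L·hr
k_e = ln2 / t½ = 0.693147 / 6.07 = 0.1142 hr^-1
Extrapolated tail: C_last / k_e = 15.13 / 0.1142 = 132.487
AUC_0→∞ = 264.3 + 132.487 = 396.787 mg/L·hr

AUC = 397 mg/L·hr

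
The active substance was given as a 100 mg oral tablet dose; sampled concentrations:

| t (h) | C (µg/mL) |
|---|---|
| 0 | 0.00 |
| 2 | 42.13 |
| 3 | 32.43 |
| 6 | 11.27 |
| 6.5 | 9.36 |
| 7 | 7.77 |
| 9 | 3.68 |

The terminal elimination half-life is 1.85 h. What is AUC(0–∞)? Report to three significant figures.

Trapezoidal AUC_0→9:
  [0→2]: (0.00+42.13)/2 × 2 = 42.13
  [2→3]: (42.13+32.43)/2 × 1 = 37.28
  [3→6]: (32.43+11.27)/2 × 3 = 65.55
  [6→6.5]: (11.27+9.36)/2 × 0.5 = 5.1575
  [6.5→7]: (9.36+7.77)/2 × 0.5 = 4.2825
  [7→9]: (7.77+3.68)/2 × 2 = 11.45
  Sum = 165.85 µg/mL·h
k_e = ln2 / t½ = 0.693147 / 1.85 = 0.3747 h^-1
Extrapolated tail: C_last / k_e = 3.68 / 0.3747 = 9.821
AUC_0→∞ = 165.85 + 9.821 = 175.671 µg/mL·h

AUC = 176 µg/mL·h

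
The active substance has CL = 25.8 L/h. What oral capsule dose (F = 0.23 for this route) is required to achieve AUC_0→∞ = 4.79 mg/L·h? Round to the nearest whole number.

Dose = 537 mg

Dose = CL × AUC_0→∞ / F
     = 25.8 × 4.79 / 0.23 = 537.313 mg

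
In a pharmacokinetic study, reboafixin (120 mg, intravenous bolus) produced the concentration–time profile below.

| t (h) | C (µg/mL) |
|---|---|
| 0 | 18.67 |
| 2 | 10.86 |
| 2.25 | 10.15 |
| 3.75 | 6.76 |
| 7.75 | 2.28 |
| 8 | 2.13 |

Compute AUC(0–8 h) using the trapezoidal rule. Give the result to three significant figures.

AUC = 63.5 µg/mL·h

Trapezoidal AUC_0→8:
  [0→2]: (18.67+10.86)/2 × 2 = 29.53
  [2→2.25]: (10.86+10.15)/2 × 0.25 = 2.62625
  [2.25→3.75]: (10.15+6.76)/2 × 1.5 = 12.6825
  [3.75→7.75]: (6.76+2.28)/2 × 4 = 18.08
  [7.75→8]: (2.28+2.13)/2 × 0.25 = 0.55125
  Sum = 63.47 µg/mL·h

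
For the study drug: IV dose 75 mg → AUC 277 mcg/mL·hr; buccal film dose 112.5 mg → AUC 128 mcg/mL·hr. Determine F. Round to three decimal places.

F = 0.308

F = (AUC_ev / D_ev) / (AUC_iv / D_iv)
  = (128/112.5) / (277/75)
  = 1.13778 / 3.69333 = 0.3081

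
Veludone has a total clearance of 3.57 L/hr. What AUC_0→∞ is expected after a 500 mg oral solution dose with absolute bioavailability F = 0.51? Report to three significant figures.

AUC = 71.4 mg/L·hr

AUC_0→∞ = F × Dose / CL
        = 0.51 × 500 / 3.57 = 71.4286 mg/L·hr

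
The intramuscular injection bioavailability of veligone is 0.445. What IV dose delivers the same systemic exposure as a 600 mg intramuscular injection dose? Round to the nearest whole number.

Systemic exposure from an extravascular dose = F × D_ev, so the equivalent IV dose is F × D_ev.
D_iv = F × D_ev = 0.445 × 600 = 267 mg

D_iv = 267 mg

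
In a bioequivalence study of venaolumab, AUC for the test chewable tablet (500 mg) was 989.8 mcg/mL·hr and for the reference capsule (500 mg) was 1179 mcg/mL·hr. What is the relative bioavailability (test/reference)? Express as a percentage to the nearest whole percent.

F_rel = (AUC_test/D_test) / (AUC_ref/D_ref)
      = (989.8/500) / (1179/500)
      = 1.9796 / 2.358 = 0.8395 = 83.95%

F_rel = 84%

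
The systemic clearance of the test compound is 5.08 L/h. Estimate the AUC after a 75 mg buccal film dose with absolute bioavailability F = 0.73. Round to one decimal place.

AUC = 10.8 mg/L·h

AUC_0→∞ = F × Dose / CL
        = 0.73 × 75 / 5.08 = 10.7776 mg/L·h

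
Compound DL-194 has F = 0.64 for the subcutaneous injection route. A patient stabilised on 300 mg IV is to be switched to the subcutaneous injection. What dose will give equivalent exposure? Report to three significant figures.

For equal systemic exposure: F × D_ev = D_iv
D_ev = D_iv / F = 300 / 0.64 = 468.75 mg

D_subcutaneous = 469 mg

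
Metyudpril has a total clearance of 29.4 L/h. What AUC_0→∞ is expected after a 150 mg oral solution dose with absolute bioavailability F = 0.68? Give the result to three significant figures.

AUC_0→∞ = F × Dose / CL
        = 0.68 × 150 / 29.4 = 3.46939 mg/L·h

AUC = 3.47 mg/L·h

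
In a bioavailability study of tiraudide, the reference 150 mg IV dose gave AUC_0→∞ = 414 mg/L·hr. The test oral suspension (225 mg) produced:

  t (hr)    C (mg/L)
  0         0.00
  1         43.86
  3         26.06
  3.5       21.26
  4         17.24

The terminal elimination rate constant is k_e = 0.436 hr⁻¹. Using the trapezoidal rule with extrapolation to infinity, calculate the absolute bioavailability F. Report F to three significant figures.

F = 0.246

Trapezoidal AUC_0→4 (oral suspension):
  [0→1]: (0.00+43.86)/2 × 1 = 21.93
  [1→3]: (43.86+26.06)/2 × 2 = 69.92
  [3→3.5]: (26.06+21.26)/2 × 0.5 = 11.83
  [3.5→4]: (21.26+17.24)/2 × 0.5 = 9.625
  Sum = 113.305 mg/L·hr
Tail: C_last/k_e = 17.24/0.436 = 39.541
AUC_0→∞ (oral suspension) = 113.305 + 39.541 = 152.846 mg/L·hr
F = (AUC_ev/D_ev)/(AUC_iv/D_iv) = (152.846/225)/(414/150) = 0.679316/2.76 = 0.2461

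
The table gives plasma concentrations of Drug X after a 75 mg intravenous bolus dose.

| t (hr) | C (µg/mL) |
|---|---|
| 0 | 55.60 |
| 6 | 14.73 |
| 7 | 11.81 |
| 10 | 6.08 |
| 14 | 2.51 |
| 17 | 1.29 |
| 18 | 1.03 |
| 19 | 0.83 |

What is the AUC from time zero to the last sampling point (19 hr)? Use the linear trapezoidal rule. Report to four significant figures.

Trapezoidal AUC_0→19:
  [0→6]: (55.60+14.73)/2 × 6 = 210.99
  [6→7]: (14.73+11.81)/2 × 1 = 13.27
  [7→10]: (11.81+6.08)/2 × 3 = 26.835
  [10→14]: (6.08+2.51)/2 × 4 = 17.18
  [14→17]: (2.51+1.29)/2 × 3 = 5.7
  [17→18]: (1.29+1.03)/2 × 1 = 1.16
  [18→19]: (1.03+0.83)/2 × 1 = 0.93
  Sum = 276.065 µg/mL·hr

AUC = 276.1 µg/mL·hr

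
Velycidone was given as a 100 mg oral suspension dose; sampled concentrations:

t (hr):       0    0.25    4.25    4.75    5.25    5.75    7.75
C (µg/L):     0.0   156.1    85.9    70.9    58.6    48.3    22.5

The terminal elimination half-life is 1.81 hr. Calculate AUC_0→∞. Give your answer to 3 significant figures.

Trapezoidal AUC_0→7.75:
  [0→0.25]: (0.0+156.1)/2 × 0.25 = 19.5125
  [0.25→4.25]: (156.1+85.9)/2 × 4 = 484.0
  [4.25→4.75]: (85.9+70.9)/2 × 0.5 = 39.2
  [4.75→5.25]: (70.9+58.6)/2 × 0.5 = 32.375
  [5.25→5.75]: (58.6+48.3)/2 × 0.5 = 26.725
  [5.75→7.75]: (48.3+22.5)/2 × 2 = 70.8
  Sum = 672.6125 µg/L·hr
k_e = ln2 / t½ = 0.693147 / 1.81 = 0.3830 hr^-1
Extrapolated tail: C_last / k_e = 22.5 / 0.383 = 58.747
AUC_0→∞ = 672.6125 + 58.747 = 731.3595 µg/L·hr

AUC = 731 µg/L·hr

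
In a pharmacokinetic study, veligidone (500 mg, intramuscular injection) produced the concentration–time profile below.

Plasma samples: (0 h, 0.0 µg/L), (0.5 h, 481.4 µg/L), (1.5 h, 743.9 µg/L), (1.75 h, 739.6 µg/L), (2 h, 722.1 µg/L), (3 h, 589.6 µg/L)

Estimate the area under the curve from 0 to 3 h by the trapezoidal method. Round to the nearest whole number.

Trapezoidal AUC_0→3:
  [0→0.5]: (0.0+481.4)/2 × 0.5 = 120.35
  [0.5→1.5]: (481.4+743.9)/2 × 1 = 612.65
  [1.5→1.75]: (743.9+739.6)/2 × 0.25 = 185.4375
  [1.75→2]: (739.6+722.1)/2 × 0.25 = 182.7125
  [2→3]: (722.1+589.6)/2 × 1 = 655.85
  Sum = 1757.0 µg/L·h

AUC = 1757 µg/L·h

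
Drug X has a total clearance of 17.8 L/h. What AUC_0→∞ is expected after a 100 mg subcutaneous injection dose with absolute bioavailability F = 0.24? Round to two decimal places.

AUC = 1.35 mg/L·h

AUC_0→∞ = F × Dose / CL
        = 0.24 × 100 / 17.8 = 1.34831 mg/L·h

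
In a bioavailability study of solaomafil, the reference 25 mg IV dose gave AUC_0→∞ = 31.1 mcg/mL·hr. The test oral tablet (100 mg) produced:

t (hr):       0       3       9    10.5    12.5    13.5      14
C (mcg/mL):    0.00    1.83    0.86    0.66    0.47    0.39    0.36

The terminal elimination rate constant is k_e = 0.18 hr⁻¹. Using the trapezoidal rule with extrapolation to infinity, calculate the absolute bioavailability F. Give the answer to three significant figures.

F = 0.126

Trapezoidal AUC_0→14 (oral tablet):
  [0→3]: (0.00+1.83)/2 × 3 = 2.745
  [3→9]: (1.83+0.86)/2 × 6 = 8.07
  [9→10.5]: (0.86+0.66)/2 × 1.5 = 1.14
  [10.5→12.5]: (0.66+0.47)/2 × 2 = 1.13
  [12.5→13.5]: (0.47+0.39)/2 × 1 = 0.43
  [13.5→14]: (0.39+0.36)/2 × 0.5 = 0.1875
  Sum = 13.7025 mcg/mL·hr
Tail: C_last/k_e = 0.36/0.18 = 2.000
AUC_0→∞ (oral tablet) = 13.7025 + 2.000 = 15.7025 mcg/mL·hr
F = (AUC_ev/D_ev)/(AUC_iv/D_iv) = (15.7025/100)/(31.1/25) = 0.157025/1.244 = 0.1262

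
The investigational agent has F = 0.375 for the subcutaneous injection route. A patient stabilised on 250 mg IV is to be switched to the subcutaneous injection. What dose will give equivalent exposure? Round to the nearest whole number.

For equal systemic exposure: F × D_ev = D_iv
D_ev = D_iv / F = 250 / 0.375 = 666.667 mg

D_subcutaneous = 667 mg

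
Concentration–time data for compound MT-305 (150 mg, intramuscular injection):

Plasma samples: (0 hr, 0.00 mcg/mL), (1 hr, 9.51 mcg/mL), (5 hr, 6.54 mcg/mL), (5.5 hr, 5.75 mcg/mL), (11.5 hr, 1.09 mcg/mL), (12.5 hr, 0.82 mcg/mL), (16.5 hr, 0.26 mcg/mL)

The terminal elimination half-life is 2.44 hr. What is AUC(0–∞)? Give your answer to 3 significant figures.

AUC = 64.5 mcg/mL·hr

Trapezoidal AUC_0→16.5:
  [0→1]: (0.00+9.51)/2 × 1 = 4.755
  [1→5]: (9.51+6.54)/2 × 4 = 32.1
  [5→5.5]: (6.54+5.75)/2 × 0.5 = 3.0725
  [5.5→11.5]: (5.75+1.09)/2 × 6 = 20.52
  [11.5→12.5]: (1.09+0.82)/2 × 1 = 0.955
  [12.5→16.5]: (0.82+0.26)/2 × 4 = 2.16
  Sum = 63.5625 mcg/mL·hr
k_e = ln2 / t½ = 0.693147 / 2.44 = 0.2841 hr^-1
Extrapolated tail: C_last / k_e = 0.26 / 0.2841 = 0.915
AUC_0→∞ = 63.5625 + 0.915 = 64.4775 mcg/mL·hr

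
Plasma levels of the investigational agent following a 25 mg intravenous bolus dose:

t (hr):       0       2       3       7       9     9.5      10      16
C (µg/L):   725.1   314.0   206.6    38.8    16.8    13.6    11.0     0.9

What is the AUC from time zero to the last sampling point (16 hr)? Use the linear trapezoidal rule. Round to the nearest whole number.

AUC = 1895 µg/L·hr

Trapezoidal AUC_0→16:
  [0→2]: (725.1+314.0)/2 × 2 = 1039.1
  [2→3]: (314.0+206.6)/2 × 1 = 260.3
  [3→7]: (206.6+38.8)/2 × 4 = 490.8
  [7→9]: (38.8+16.8)/2 × 2 = 55.6
  [9→9.5]: (16.8+13.6)/2 × 0.5 = 7.6
  [9.5→10]: (13.6+11.0)/2 × 0.5 = 6.15
  [10→16]: (11.0+0.9)/2 × 6 = 35.7
  Sum = 1895.25 µg/L·hr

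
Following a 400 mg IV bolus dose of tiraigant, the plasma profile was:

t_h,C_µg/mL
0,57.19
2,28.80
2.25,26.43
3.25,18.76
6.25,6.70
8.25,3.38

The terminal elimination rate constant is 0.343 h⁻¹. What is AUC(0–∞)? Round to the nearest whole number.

Trapezoidal AUC_0→8.25:
  [0→2]: (57.19+28.80)/2 × 2 = 85.99
  [2→2.25]: (28.80+26.43)/2 × 0.25 = 6.90375
  [2.25→3.25]: (26.43+18.76)/2 × 1 = 22.595
  [3.25→6.25]: (18.76+6.70)/2 × 3 = 38.19
  [6.25→8.25]: (6.70+3.38)/2 × 2 = 10.08
  Sum = 163.75875 µg/mL·h
Extrapolated tail: C_last / k_e = 3.38 / 0.343 = 9.854
AUC_0→∞ = 163.75875 + 9.854 = 173.61275 µg/mL·h

AUC = 174 µg/mL·h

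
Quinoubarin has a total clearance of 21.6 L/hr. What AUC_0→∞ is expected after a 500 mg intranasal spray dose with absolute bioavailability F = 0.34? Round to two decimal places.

AUC = 7.87 mg/L·hr

AUC_0→∞ = F × Dose / CL
        = 0.34 × 500 / 21.6 = 7.87037 mg/L·hr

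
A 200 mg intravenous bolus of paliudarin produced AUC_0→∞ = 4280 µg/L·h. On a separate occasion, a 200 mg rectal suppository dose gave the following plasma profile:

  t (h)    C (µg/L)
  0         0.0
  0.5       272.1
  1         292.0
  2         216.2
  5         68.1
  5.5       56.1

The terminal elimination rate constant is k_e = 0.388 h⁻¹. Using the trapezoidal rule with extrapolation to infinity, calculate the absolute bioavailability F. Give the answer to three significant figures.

F = 0.249

Trapezoidal AUC_0→5.5 (rectal suppository):
  [0→0.5]: (0.0+272.1)/2 × 0.5 = 68.025
  [0.5→1]: (272.1+292.0)/2 × 0.5 = 141.025
  [1→2]: (292.0+216.2)/2 × 1 = 254.1
  [2→5]: (216.2+68.1)/2 × 3 = 426.45
  [5→5.5]: (68.1+56.1)/2 × 0.5 = 31.05
  Sum = 920.65 µg/L·h
Tail: C_last/k_e = 56.1/0.388 = 144.588
AUC_0→∞ (rectal suppository) = 920.65 + 144.588 = 1065.238 µg/L·h
F = (AUC_ev/D_ev)/(AUC_iv/D_iv) = (1065.238/200)/(4280/200) = 5.32619/21.4 = 0.2489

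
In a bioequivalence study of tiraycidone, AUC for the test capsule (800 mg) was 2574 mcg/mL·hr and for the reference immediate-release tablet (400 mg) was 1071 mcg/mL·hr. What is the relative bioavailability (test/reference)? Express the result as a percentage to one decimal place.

F_rel = (AUC_test/D_test) / (AUC_ref/D_ref)
      = (2574/800) / (1071/400)
      = 3.2175 / 2.6775 = 1.2017 = 120.17%

F_rel = 120.2%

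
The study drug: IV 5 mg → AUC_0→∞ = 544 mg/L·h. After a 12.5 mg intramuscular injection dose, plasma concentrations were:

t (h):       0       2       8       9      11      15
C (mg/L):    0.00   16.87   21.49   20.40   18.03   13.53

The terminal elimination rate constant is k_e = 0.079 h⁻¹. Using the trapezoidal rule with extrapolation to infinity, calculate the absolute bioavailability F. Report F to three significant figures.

Trapezoidal AUC_0→15 (intramuscular injection):
  [0→2]: (0.00+16.87)/2 × 2 = 16.87
  [2→8]: (16.87+21.49)/2 × 6 = 115.08
  [8→9]: (21.49+20.40)/2 × 1 = 20.945
  [9→11]: (20.40+18.03)/2 × 2 = 38.43
  [11→15]: (18.03+13.53)/2 × 4 = 63.12
  Sum = 254.445 mg/L·h
Tail: C_last/k_e = 13.53/0.079 = 171.266
AUC_0→∞ (intramuscular injection) = 254.445 + 171.266 = 425.711 mg/L·h
F = (AUC_ev/D_ev)/(AUC_iv/D_iv) = (425.711/12.5)/(544/5) = 34.05688/108.8 = 0.3130

F = 0.313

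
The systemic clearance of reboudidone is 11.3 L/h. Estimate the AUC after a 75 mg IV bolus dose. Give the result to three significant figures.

AUC_0→∞ = Dose_iv / CL
        = 75 / 11.3 = 6.63717 mg/L·h

AUC = 6.64 mg/L·h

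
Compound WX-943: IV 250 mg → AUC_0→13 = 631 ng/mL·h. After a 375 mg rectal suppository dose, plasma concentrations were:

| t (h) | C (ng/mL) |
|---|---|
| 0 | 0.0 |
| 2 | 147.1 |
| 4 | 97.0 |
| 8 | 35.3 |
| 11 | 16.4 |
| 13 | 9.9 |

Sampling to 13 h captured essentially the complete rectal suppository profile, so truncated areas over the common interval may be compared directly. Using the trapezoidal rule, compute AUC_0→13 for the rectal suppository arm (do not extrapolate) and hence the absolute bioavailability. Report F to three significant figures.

Trapezoidal AUC_0→13 (rectal suppository):
  [0→2]: (0.0+147.1)/2 × 2 = 147.1
  [2→4]: (147.1+97.0)/2 × 2 = 244.1
  [4→8]: (97.0+35.3)/2 × 4 = 264.6
  [8→11]: (35.3+16.4)/2 × 3 = 77.55
  [11→13]: (16.4+9.9)/2 × 2 = 26.3
  Sum = 759.65 ng/mL·h
F = (AUC_ev/D_ev)/(AUC_iv/D_iv) = (759.65/375)/(631/250) = 2.02573/2.524 = 0.8026

F = 0.803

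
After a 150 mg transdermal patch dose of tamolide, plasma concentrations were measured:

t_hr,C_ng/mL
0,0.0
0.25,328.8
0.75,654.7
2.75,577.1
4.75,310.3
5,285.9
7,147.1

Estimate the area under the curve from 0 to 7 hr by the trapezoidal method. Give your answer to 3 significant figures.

AUC = 2910 ng/mL·hr

Trapezoidal AUC_0→7:
  [0→0.25]: (0.0+328.8)/2 × 0.25 = 41.1
  [0.25→0.75]: (328.8+654.7)/2 × 0.5 = 245.875
  [0.75→2.75]: (654.7+577.1)/2 × 2 = 1231.8
  [2.75→4.75]: (577.1+310.3)/2 × 2 = 887.4
  [4.75→5]: (310.3+285.9)/2 × 0.25 = 74.525
  [5→7]: (285.9+147.1)/2 × 2 = 433.0
  Sum = 2913.7 ng/mL·hr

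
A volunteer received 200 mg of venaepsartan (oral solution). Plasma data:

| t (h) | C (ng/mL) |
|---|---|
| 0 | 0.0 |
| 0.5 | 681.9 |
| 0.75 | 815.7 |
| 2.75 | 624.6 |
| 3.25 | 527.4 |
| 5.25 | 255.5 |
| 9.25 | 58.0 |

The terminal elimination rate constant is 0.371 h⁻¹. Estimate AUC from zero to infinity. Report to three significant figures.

Trapezoidal AUC_0→9.25:
  [0→0.5]: (0.0+681.9)/2 × 0.5 = 170.475
  [0.5→0.75]: (681.9+815.7)/2 × 0.25 = 187.2
  [0.75→2.75]: (815.7+624.6)/2 × 2 = 1440.3
  [2.75→3.25]: (624.6+527.4)/2 × 0.5 = 288.0
  [3.25→5.25]: (527.4+255.5)/2 × 2 = 782.9
  [5.25→9.25]: (255.5+58.0)/2 × 4 = 627.0
  Sum = 3495.875 ng/mL·h
Extrapolated tail: C_last / k_e = 58.0 / 0.371 = 156.334
AUC_0→∞ = 3495.875 + 156.334 = 3652.209 ng/mL·h

AUC = 3650 ng/mL·h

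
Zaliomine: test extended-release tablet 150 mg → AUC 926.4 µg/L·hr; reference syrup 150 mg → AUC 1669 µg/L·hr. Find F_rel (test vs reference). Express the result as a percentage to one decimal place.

F_rel = 55.5%

F_rel = (AUC_test/D_test) / (AUC_ref/D_ref)
      = (926.4/150) / (1669/150)
      = 6.176 / 11.1267 = 0.5551 = 55.51%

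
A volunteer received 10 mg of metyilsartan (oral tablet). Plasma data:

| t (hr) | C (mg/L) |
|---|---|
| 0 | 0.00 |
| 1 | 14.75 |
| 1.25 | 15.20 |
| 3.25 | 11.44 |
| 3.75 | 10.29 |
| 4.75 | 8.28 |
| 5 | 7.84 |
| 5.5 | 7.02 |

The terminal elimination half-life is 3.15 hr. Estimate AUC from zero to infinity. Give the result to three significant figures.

AUC = 90.1 mg/L·hr

Trapezoidal AUC_0→5.5:
  [0→1]: (0.00+14.75)/2 × 1 = 7.375
  [1→1.25]: (14.75+15.20)/2 × 0.25 = 3.74375
  [1.25→3.25]: (15.20+11.44)/2 × 2 = 26.64
  [3.25→3.75]: (11.44+10.29)/2 × 0.5 = 5.4325
  [3.75→4.75]: (10.29+8.28)/2 × 1 = 9.285
  [4.75→5]: (8.28+7.84)/2 × 0.25 = 2.015
  [5→5.5]: (7.84+7.02)/2 × 0.5 = 3.715
  Sum = 58.20625 mg/L·hr
k_e = ln2 / t½ = 0.693147 / 3.15 = 0.2200 hr^-1
Extrapolated tail: C_last / k_e = 7.02 / 0.22 = 31.909
AUC_0→∞ = 58.20625 + 31.909 = 90.11525 mg/L·hr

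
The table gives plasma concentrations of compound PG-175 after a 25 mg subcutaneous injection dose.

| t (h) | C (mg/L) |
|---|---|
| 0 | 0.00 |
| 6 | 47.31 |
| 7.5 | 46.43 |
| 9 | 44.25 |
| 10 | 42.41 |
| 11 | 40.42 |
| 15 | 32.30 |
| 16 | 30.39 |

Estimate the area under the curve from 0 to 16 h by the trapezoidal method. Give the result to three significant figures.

Trapezoidal AUC_0→16:
  [0→6]: (0.00+47.31)/2 × 6 = 141.93
  [6→7.5]: (47.31+46.43)/2 × 1.5 = 70.305
  [7.5→9]: (46.43+44.25)/2 × 1.5 = 68.01
  [9→10]: (44.25+42.41)/2 × 1 = 43.33
  [10→11]: (42.41+40.42)/2 × 1 = 41.415
  [11→15]: (40.42+32.30)/2 × 4 = 145.44
  [15→16]: (32.30+30.39)/2 × 1 = 31.345
  Sum = 541.775 mg/L·h

AUC = 542 mg/L·h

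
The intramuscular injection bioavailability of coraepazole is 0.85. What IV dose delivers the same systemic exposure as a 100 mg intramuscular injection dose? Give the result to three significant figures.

D_iv = 85.0 mg

Systemic exposure from an extravascular dose = F × D_ev, so the equivalent IV dose is F × D_ev.
D_iv = F × D_ev = 0.85 × 100 = 85 mg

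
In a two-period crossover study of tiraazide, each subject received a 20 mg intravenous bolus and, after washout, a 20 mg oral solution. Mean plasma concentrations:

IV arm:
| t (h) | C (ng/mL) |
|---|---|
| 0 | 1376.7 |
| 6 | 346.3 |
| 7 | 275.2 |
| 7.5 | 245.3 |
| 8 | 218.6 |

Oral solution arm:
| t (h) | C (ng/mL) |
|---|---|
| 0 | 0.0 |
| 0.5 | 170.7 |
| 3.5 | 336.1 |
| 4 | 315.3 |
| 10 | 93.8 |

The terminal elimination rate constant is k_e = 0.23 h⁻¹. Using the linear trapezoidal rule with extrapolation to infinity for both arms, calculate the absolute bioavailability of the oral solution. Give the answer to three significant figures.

Trapezoidal AUC_0→8 (IV):
  [0→6]: (1376.7+346.3)/2 × 6 = 5169.0
  [6→7]: (346.3+275.2)/2 × 1 = 310.75
  [7→7.5]: (275.2+245.3)/2 × 0.5 = 130.125
  [7.5→8]: (245.3+218.6)/2 × 0.5 = 115.975
  Sum = 5725.85 ng/mL·h
IV tail: 218.6/0.23 = 950.435; AUC_iv,0→∞ = 5725.85 + 950.435 = 6676.285 ng/mL·h
Trapezoidal AUC_0→10 (oral solution):
  [0→0.5]: (0.0+170.7)/2 × 0.5 = 42.675
  [0.5→3.5]: (170.7+336.1)/2 × 3 = 760.2
  [3.5→4]: (336.1+315.3)/2 × 0.5 = 162.85
  [4→10]: (315.3+93.8)/2 × 6 = 1227.3
  Sum = 2193.025 ng/mL·h
oral solution tail: 93.8/0.23 = 407.826; AUC_ev,0→∞ = 2193.025 + 407.826 = 2600.851 ng/mL·h
F = (AUC_ev/D_ev)/(AUC_iv/D_iv) = (2600.851/20)/(6676.285/20) = 130.04255/333.81425 = 0.3896

F = 0.390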